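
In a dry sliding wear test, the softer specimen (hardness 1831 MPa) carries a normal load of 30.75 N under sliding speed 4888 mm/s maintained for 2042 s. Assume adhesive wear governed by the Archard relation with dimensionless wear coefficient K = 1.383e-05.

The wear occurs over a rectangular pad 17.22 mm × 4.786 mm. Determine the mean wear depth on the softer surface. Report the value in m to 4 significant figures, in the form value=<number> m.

Shown intermediates are rounded. Each operation runs at full float precision, and a lone final rounding to 4 significant figures.
Convert: Sliding speed v = 4888 mm/s = 4.888 m/s. Sliding distance L = v·t = 4.888 m/s × 2042 s = 9981 m.
Convert: Hardness H = 1831 MPa = 1.831e+09 Pa.
Convert: Pad sides 17.22 mm × 4.786 mm = 0.01722 m × 0.004786 m. Contact area A = 0.01722 m × 0.004786 m = 8.241e-05 m².
Working in SI base units: W = 30.75 N, H = 1.831e+09 Pa, K = 1.383e-05.
By Archard's law, V = K·W·L/H = 1.383e-05 · 30.75 · 9981 / 1.831e+09 = 2.318e-09 m³.
Average depth h = V/A = 2.318e-09 / 8.241e-05 = 2.813e-05 m.

value=2.813e-05 m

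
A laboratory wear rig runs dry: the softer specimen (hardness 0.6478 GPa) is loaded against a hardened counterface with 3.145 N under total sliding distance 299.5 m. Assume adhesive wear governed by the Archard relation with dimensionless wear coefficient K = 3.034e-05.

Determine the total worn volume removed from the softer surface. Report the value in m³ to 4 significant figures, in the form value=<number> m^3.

Intermediate values are printed rounded; the computation maintains full precision, and a lone final rounding: four significant figures.
Convert: Hardness H = 0.6478 GPa = 6.478e+08 Pa.
Restated in SI base units: W = 3.145 N, H = 6.478e+08 Pa, K = 3.034e-05.
Volume removed: V = K·W·L/H = 3.034e-05 · 3.145 · 299.5 / 6.478e+08 = 4.412e-11 m³.

value=4.412e-11 m^3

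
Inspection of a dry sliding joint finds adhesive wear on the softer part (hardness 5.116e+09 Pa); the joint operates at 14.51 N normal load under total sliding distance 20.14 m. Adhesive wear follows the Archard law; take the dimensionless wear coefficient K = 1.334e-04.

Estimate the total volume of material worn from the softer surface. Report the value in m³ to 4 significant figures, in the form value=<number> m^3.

value=7.620e-12 m^3

Intermediates are printed rounded — the computation runs at exact precision. Rounded once at the end, at 4 significant digits.
In SI base units: W = 14.51 N, H = 5.116e+09 Pa, K = 1.334e-04.
The Archard volume V = K·W·L/H = 1.334e-04 · 14.51 · 20.14 / 5.116e+09 = 7.620e-12 m³.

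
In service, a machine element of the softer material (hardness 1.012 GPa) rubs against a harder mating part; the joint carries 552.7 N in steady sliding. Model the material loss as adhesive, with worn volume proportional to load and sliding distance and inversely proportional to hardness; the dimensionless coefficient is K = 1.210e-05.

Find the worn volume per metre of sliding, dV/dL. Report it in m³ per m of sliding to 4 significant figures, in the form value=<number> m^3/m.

Displayed values are rounded; all working math runs at exact precision — rounded once at the end, at four significant digits.
Hardness H = 1.012 GPa = 1.012e+09 Pa.
Expressed in SI base units: W = 552.7 N, H = 1.012e+09 Pa, K = 1.210e-05.
Sliding wear rate dV/dL = K·W/H, so: 1.210e-05 · 552.7 / 1.012e+09 = 6.608e-12 m³/m.

value=6.608e-12 m^3/m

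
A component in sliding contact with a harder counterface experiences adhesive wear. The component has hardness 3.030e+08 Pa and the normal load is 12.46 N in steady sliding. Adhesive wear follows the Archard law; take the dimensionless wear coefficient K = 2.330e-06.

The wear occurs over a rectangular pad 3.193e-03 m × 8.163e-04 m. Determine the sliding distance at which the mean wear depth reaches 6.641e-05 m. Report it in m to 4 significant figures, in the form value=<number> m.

Shown intermediates are rounded, and the computation carries full precision — one final rounding, at four significant figures.
Contact area A = 3.193e-03 m × 8.163e-04 m = 2.606e-06 m².
Expressed in SI base units: W = 12.46 N, H = 3.030e+08 Pa, K = 2.330e-06.
Allowed volume V_lim = h_lim·A = 6.641e-05 · 2.606e-06 = 1.731e-10 m³.
Thus life L = V_lim·H/(K·W) = 1.731e-10 · 3.030e+08 / (2.330e-06 · 12.46) = 1807 m.

value=1807 m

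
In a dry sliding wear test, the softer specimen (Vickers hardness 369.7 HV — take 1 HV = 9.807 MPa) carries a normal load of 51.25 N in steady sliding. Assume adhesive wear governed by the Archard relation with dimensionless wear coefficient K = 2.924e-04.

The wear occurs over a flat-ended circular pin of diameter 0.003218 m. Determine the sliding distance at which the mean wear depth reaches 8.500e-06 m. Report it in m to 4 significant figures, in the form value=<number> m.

value=16.73 m

Shown intermediates are rounded. All arithmetic keeps full precision, and a lone final rounding: four significant digits.
Hardness H = 369.7 HV × 9.807 MPa/HV = 3626 MPa = 3.626e+09 Pa.
Contact area A = π·d²/4 = π·(0.003218 m)²/4 = 8.133e-06 m².
Expressed in SI base units: W = 51.25 N, H = 3.626e+09 Pa, K = 2.924e-04.
Volume at the limit: V_lim = h_lim·A = 8.500e-06 · 8.133e-06 = 6.913e-11 m³.
Life L = V_lim·H/(K·W) = 6.913e-11 · 3.626e+09 / (2.924e-04 · 51.25) = 16.73 m.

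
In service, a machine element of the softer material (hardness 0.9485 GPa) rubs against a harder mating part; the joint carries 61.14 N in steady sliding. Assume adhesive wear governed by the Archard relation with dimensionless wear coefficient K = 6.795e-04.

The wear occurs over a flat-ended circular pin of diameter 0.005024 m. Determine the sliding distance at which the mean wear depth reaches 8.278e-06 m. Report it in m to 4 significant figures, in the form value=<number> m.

value=3.747 m

Printed values are rounded, and each operation carries full precision, and rounded just once, at 4 significant figures.
Hardness H = 0.9485 GPa = 9.485e+08 Pa.
Contact area A = π·d²/4 = π·(0.005024 m)²/4 = 1.982e-05 m².
Collected in SI base units: W = 61.14 N, H = 9.485e+08 Pa, K = 6.795e-04.
Volume at the limit: V_lim = h_lim·A = 8.278e-06 · 1.982e-05 = 1.641e-10 m³.
Sliding life L = V_lim·H/(K·W) = 1.641e-10 · 9.485e+08 / (6.795e-04 · 61.14) = 3.747 m.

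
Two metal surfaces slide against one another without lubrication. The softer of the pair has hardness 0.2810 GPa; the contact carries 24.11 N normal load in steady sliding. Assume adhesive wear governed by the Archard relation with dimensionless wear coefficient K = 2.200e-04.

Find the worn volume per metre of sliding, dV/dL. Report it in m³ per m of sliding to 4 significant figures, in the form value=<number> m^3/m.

The algebra carries full precision — intermediate values are shown rounded — one final rounding to 4 significant figures.
Hardness H = 0.2810 GPa = 2.810e+08 Pa.
In SI base units, W = 24.11 N, H = 2.810e+08 Pa, K = 2.200e-04.
Wear rate dV/dL = K·W/H (independent of L): 2.200e-04 · 24.11 / 2.810e+08 = 1.888e-11 m³/m.

value=1.888e-11 m^3/m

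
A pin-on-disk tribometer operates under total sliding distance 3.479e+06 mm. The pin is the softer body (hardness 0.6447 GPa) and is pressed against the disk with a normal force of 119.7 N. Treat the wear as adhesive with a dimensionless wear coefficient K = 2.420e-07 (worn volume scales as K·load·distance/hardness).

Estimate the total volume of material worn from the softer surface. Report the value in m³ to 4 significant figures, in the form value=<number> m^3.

Each operation runs at full float precision. Intermediate values are displayed rounded — one last rounding: 4 significant digits.
The distance L = 3.479e+06 mm = 3479 m.
Hardness H = 0.6447 GPa = 6.447e+08 Pa.
Collected in SI base units: W = 119.7 N, H = 6.447e+08 Pa, K = 2.420e-07.
Volume removed: V = K·W·L/H = 2.420e-07 · 119.7 · 3479 / 6.447e+08 = 1.563e-10 m³.

value=1.563e-10 m^3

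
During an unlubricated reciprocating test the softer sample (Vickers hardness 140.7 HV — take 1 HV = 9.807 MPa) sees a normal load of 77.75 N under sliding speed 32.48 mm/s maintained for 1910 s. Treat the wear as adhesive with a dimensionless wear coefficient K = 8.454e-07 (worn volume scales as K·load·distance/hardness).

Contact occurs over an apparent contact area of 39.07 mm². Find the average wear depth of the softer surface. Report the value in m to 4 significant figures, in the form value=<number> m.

value=7.564e-08 m

Printed values are rounded, and the computation runs at full precision, and a lone final rounding, at 4 significant figures.
Sliding speed v = 32.48 mm/s = 0.03248 m/s. The distance L = v·t = 0.03248 m/s × 1910 s = 62.04 m.
Hardness H = 140.7 HV × 9.807 MPa/HV = 1380 MPa = 1.380e+09 Pa.
Contact area A = 39.07 mm² = 3.907e-05 m².
Expressed in SI base units: W = 77.75 N, H = 1.380e+09 Pa, K = 8.454e-07.
By Archard's law, V = K·W·L/H = 8.454e-07 · 77.75 · 62.04 / 1.380e+09 = 2.955e-12 m³.
Depth h = V/A = 2.955e-12 / 3.907e-05 = 7.564e-08 m.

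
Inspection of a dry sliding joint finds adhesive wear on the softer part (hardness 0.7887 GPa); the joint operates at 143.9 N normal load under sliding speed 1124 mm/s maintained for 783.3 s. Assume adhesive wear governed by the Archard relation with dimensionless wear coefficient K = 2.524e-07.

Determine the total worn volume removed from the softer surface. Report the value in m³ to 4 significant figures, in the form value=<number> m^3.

value=4.054e-11 m^3

Intermediates appear rounded; each operation runs at full precision — a lone final rounding: four significant figures.
Convert: Sliding speed v = 1124 mm/s = 1.124 m/s. Distance L = v·t = 1.124 m/s × 783.3 s = 880.4 m.
Convert: Hardness H = 0.7887 GPa = 7.887e+08 Pa.
SI base units throughout: W = 143.9 N, H = 7.887e+08 Pa, K = 2.524e-07.
Wear volume V = K·W·L/H = 2.524e-07 · 143.9 · 880.4 / 7.887e+08 = 4.054e-11 m³.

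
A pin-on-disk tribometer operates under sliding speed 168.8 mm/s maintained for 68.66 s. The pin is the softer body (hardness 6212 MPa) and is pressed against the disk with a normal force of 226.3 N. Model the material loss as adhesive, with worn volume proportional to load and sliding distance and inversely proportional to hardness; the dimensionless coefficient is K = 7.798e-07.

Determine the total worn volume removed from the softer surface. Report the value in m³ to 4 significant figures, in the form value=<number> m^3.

value=3.292e-13 m^3

Intermediate values appear rounded — each operation holds full float precision — rounded once at the end: 4 significant digits.
Convert: Sliding speed v = 168.8 mm/s = 0.1688 m/s. Distance covered L = v·t = 0.1688 m/s × 68.66 s = 11.59 m.
Convert: Hardness H = 6212 MPa = 6.212e+09 Pa.
As SI base values: W = 226.3 N, H = 6.212e+09 Pa, K = 7.798e-07.
Archard volume V = K·W·L/H = 7.798e-07 · 226.3 · 11.59 / 6.212e+09 = 3.292e-13 m³.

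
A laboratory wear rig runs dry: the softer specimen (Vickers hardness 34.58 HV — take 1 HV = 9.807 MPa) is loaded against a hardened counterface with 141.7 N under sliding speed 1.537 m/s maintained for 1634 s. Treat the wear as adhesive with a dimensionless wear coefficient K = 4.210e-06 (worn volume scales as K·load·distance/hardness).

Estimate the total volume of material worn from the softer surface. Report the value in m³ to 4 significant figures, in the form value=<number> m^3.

value=4.418e-09 m^3

Shown intermediates are rounded, and the computation carries full precision — a lone final rounding: four significant digits.
Convert: Sliding distance L = v·t = 1.537 m/s × 1634 s = 2511 m.
Convert: Hardness H = 34.58 HV × 9.807 MPa/HV = 339.1 MPa = 3.391e+08 Pa.
Expressed in SI base units: W = 141.7 N, H = 3.391e+08 Pa, K = 4.210e-06.
The Archard volume V = K·W·L/H = 4.210e-06 · 141.7 · 2511 / 3.391e+08 = 4.418e-09 m³.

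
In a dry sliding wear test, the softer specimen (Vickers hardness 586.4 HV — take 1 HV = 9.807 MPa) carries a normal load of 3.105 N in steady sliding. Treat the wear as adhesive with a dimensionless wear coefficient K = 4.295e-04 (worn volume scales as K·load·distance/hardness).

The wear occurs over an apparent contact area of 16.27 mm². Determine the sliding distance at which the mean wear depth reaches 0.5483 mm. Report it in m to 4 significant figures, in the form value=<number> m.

Intermediates appear rounded — all working math runs at exact precision; rounded once at the end to four significant digits.
Convert: Hardness H = 586.4 HV × 9.807 MPa/HV = 5751 MPa = 5.751e+09 Pa.
Convert: Contact area A = 16.27 mm² = 1.627e-05 m².
Convert: Depth limit h_lim = 0.5483 mm = 5.483e-04 m.
In SI base units, W = 3.105 N, H = 5.751e+09 Pa, K = 4.295e-04.
Permissible volume V_lim = h_lim·A = 5.483e-04 · 1.627e-05 = 8.921e-09 m³.
Life L = V_lim·H/(K·W) = 8.921e-09 · 5.751e+09 / (4.295e-04 · 3.105) = 3.847e+04 m.

value=3.847e+04 m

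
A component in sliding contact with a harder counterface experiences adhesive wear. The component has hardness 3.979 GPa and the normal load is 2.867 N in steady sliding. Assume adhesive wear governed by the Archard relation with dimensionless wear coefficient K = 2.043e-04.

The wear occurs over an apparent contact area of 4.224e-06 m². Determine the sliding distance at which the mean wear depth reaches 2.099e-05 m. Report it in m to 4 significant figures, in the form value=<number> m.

The computation maintains full precision — intermediates are shown rounded. Rounded just once: 4 significant figures.
Hardness H = 3.979 GPa = 3.979e+09 Pa.
Restated in SI base units: W = 2.867 N, H = 3.979e+09 Pa, K = 2.043e-04.
Wearable volume V_lim = h_lim·A = 2.099e-05 · 4.224e-06 = 8.866e-11 m³.
Sliding life L = V_lim·H/(K·W) = 8.866e-11 · 3.979e+09 / (2.043e-04 · 2.867) = 602.3 m.

value=602.3 m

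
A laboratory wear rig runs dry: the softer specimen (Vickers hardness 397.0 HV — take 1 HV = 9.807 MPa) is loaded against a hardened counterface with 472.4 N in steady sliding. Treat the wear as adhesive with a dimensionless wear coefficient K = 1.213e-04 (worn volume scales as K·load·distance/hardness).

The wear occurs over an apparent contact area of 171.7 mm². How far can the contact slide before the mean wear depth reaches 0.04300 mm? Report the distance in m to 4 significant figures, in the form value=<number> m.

value=501.6 m

Displayed values are rounded — all working math keeps full float precision — one last rounding to 4 significant figures.
Convert: Hardness H = 397.0 HV × 9.807 MPa/HV = 3893 MPa = 3.893e+09 Pa.
Convert: Contact area A = 171.7 mm² = 1.717e-04 m².
Convert: Depth limit h_lim = 0.04300 mm = 4.300e-05 m.
Expressed in SI base units: W = 472.4 N, H = 3.893e+09 Pa, K = 1.213e-04.
Wearable volume V_lim = h_lim·A = 4.300e-05 · 1.717e-04 = 7.383e-09 m³.
Thus life L = V_lim·H/(K·W) = 7.383e-09 · 3.893e+09 / (1.213e-04 · 472.4) = 501.6 m.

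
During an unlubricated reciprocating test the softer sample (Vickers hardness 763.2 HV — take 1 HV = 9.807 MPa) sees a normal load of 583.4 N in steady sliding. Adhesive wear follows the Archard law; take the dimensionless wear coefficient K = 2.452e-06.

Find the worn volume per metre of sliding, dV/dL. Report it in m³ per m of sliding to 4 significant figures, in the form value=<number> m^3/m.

The intermediates are printed rounded — the computation carries exact precision — rounded just once: 4 significant digits.
Convert: Hardness H = 763.2 HV × 9.807 MPa/HV = 7485 MPa = 7.485e+09 Pa.
As SI base values: W = 583.4 N, H = 7.485e+09 Pa, K = 2.452e-06.
Rate of wear dV/dL = K·W/H — distance-free: 2.452e-06 · 583.4 / 7.485e+09 = 1.911e-13 m³/m.

value=1.911e-13 m^3/m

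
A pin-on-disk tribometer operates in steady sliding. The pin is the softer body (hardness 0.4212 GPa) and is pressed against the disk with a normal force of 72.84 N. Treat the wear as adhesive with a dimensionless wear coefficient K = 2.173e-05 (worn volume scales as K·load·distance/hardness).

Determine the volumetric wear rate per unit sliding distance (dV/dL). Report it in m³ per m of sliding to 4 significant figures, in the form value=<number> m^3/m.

value=3.758e-12 m^3/m

The intermediates are displayed rounded, and every step holds full precision, and rounded once at the end to 4 significant digits.
Hardness H = 0.4212 GPa = 4.212e+08 Pa.
Restated in SI base units: W = 72.84 N, H = 4.212e+08 Pa, K = 2.173e-05.
Sliding wear rate dV/dL = K·W/H, per unit distance: 2.173e-05 · 72.84 / 4.212e+08 = 3.758e-12 m³/m.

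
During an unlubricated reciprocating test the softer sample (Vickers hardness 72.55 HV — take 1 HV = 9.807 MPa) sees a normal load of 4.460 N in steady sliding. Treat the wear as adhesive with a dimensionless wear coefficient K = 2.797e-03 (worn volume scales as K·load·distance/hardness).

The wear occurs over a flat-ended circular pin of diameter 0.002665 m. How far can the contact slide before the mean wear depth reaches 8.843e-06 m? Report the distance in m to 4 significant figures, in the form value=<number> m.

value=2.813 m

The algebra carries full float precision; printed values are rounded, and a single final rounding: four significant figures.
Convert: Hardness H = 72.55 HV × 9.807 MPa/HV = 711.5 MPa = 7.115e+08 Pa.
Convert: Contact area A = π·d²/4 = π·(0.002665 m)²/4 = 5.578e-06 m².
SI base units throughout: W = 4.460 N, H = 7.115e+08 Pa, K = 2.797e-03.
Permissible volume V_lim = h_lim·A = 8.843e-06 · 5.578e-06 = 4.933e-11 m³.
Life L = V_lim·H/(K·W) = 4.933e-11 · 7.115e+08 / (2.797e-03 · 4.460) = 2.813 m.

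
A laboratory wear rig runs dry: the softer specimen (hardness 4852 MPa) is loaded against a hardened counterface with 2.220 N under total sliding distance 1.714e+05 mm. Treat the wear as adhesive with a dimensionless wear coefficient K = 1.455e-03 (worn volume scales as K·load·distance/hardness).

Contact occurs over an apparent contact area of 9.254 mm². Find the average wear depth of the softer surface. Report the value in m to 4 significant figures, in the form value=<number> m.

Intermediates are shown rounded — all working math holds exact precision, and one final rounding, at 4 significant digits.
Total distance L = 1.714e+05 mm = 171.4 m.
Hardness H = 4852 MPa = 4.852e+09 Pa.
Contact area A = 9.254 mm² = 9.254e-06 m².
As SI base values: W = 2.220 N, H = 4.852e+09 Pa, K = 1.455e-03.
Archard volume V = K·W·L/H = 1.455e-03 · 2.220 · 171.4 / 4.852e+09 = 1.141e-10 m³.
Mean depth h = V/A = 1.141e-10 / 9.254e-06 = 1.233e-05 m.

value=1.233e-05 m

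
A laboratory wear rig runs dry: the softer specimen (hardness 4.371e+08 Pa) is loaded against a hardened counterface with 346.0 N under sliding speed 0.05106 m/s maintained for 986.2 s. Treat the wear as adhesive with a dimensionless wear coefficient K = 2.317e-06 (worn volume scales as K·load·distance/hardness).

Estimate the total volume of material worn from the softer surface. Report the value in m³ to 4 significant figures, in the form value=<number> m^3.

value=9.236e-11 m^3

Intermediates appear rounded, and all arithmetic maintains exact precision. Rounded just once: four significant digits.
Convert: Total distance L = v·t = 0.05106 m/s × 986.2 s = 50.36 m.
Working in SI base units: W = 346.0 N, H = 4.371e+08 Pa, K = 2.317e-06.
The Archard volume V = K·W·L/H = 2.317e-06 · 346.0 · 50.36 / 4.371e+08 = 9.236e-11 m³.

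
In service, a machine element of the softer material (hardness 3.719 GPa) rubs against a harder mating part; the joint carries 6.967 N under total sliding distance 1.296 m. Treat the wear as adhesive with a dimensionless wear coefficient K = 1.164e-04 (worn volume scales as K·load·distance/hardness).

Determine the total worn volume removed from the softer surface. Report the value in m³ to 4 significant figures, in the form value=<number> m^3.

value=2.826e-13 m^3

Every step keeps exact precision — intermediates appear rounded, and one last rounding: four significant figures.
Convert: Hardness H = 3.719 GPa = 3.719e+09 Pa.
Restated in SI base units: W = 6.967 N, H = 3.719e+09 Pa, K = 1.164e-04.
Volume removed: V = K·W·L/H = 1.164e-04 · 6.967 · 1.296 / 3.719e+09 = 2.826e-13 m³.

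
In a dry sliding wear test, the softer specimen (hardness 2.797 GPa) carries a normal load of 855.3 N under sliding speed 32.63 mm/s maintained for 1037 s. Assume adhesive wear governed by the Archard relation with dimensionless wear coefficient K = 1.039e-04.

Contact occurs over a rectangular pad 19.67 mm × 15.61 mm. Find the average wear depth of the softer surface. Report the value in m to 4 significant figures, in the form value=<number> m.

value=3.501e-06 m

Intermediate values are shown rounded — the algebra carries full float precision — a single final rounding, at 4 significant figures.
Sliding speed v = 32.63 mm/s = 0.03263 m/s. Path length L = v·t = 0.03263 m/s × 1037 s = 33.84 m.
Hardness H = 2.797 GPa = 2.797e+09 Pa.
Pad sides 19.67 mm × 15.61 mm = 0.01967 m × 0.01561 m. Contact area A = 0.01967 m × 0.01561 m = 3.070e-04 m².
As SI base values: W = 855.3 N, H = 2.797e+09 Pa, K = 1.039e-04.
Wear volume V = K·W·L/H = 1.039e-04 · 855.3 · 33.84 / 2.797e+09 = 1.075e-09 m³.
Wear depth h = V/A = 1.075e-09 / 3.070e-04 = 3.501e-06 m.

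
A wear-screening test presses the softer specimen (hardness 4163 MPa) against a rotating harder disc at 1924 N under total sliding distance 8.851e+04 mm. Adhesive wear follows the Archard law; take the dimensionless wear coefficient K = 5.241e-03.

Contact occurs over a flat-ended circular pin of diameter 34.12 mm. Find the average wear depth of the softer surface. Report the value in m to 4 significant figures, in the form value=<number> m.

value=2.345e-04 m

All arithmetic runs at exact precision; the intermediates are shown rounded; a single final rounding, at four significant digits.
Distance L = 8.851e+04 mm = 88.51 m.
Hardness H = 4163 MPa = 4.163e+09 Pa.
Pin diameter d = 34.12 mm = 0.03412 m. Contact area A = π·d²/4 = π·(0.03412 m)²/4 = 9.143e-04 m².
Restated in SI base units: W = 1924 N, H = 4.163e+09 Pa, K = 5.241e-03.
Apply Archard: V = K·W·L/H = 5.241e-03 · 1924 · 88.51 / 4.163e+09 = 2.144e-07 m³.
Average depth h = V/A = 2.144e-07 / 9.143e-04 = 2.345e-04 m.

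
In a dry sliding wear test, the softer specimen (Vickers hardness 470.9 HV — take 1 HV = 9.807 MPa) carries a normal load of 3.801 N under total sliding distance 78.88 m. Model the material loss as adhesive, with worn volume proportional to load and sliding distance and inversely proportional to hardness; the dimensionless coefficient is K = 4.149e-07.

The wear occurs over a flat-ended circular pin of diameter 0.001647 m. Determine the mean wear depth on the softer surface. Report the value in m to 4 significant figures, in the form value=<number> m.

Intermediate values appear rounded, and each operation holds exact precision. Rounded just once: 4 significant digits.
Convert: Hardness H = 470.9 HV × 9.807 MPa/HV = 4618 MPa = 4.618e+09 Pa.
Convert: Contact area A = π·d²/4 = π·(0.001647 m)²/4 = 2.130e-06 m².
Restated in SI base units: W = 3.801 N, H = 4.618e+09 Pa, K = 4.149e-07.
By Archard's law, V = K·W·L/H = 4.149e-07 · 3.801 · 78.88 / 4.618e+09 = 2.694e-14 m³.
Depth of wear h = V/A = 2.694e-14 / 2.130e-06 = 1.264e-08 m.

value=1.264e-08 m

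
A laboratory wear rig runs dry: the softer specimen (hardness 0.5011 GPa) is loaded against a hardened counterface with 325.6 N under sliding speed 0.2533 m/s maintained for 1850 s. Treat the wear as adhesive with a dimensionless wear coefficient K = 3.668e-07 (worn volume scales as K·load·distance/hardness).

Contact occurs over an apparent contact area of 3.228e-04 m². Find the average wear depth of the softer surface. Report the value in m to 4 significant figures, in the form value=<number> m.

value=3.460e-07 m

All arithmetic keeps full precision. Printed values are rounded — rounded once at the end: four significant figures.
Convert: Distance covered L = v·t = 0.2533 m/s × 1850 s = 468.6 m.
Convert: Hardness H = 0.5011 GPa = 5.011e+08 Pa.
Expressed in SI base units: W = 325.6 N, H = 5.011e+08 Pa, K = 3.668e-07.
Worn volume V = K·W·L/H = 3.668e-07 · 325.6 · 468.6 / 5.011e+08 = 1.117e-10 m³.
Mean wear depth h = V/A = 1.117e-10 / 3.228e-04 = 3.460e-07 m.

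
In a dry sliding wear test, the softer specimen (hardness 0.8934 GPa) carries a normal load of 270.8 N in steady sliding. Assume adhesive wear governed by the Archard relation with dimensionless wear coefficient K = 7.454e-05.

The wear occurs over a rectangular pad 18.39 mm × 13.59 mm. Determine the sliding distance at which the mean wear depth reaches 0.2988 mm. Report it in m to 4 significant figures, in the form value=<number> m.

Intermediates are printed rounded; the algebra keeps exact precision; a lone final rounding: 4 significant figures.
Hardness H = 0.8934 GPa = 8.934e+08 Pa.
Pad sides 18.39 mm × 13.59 mm = 0.01839 m × 0.01359 m. Contact area A = 0.01839 m × 0.01359 m = 2.499e-04 m².
Depth limit h_lim = 0.2988 mm = 2.988e-04 m.
In SI base units: W = 270.8 N, H = 8.934e+08 Pa, K = 7.454e-05.
At the depth limit, V_lim = h_lim·A = 2.988e-04 · 2.499e-04 = 7.468e-08 m³.
Inverting, life L = V_lim·H/(K·W) = 7.468e-08 · 8.934e+08 / (7.454e-05 · 270.8) = 3305 m.

value=3305 m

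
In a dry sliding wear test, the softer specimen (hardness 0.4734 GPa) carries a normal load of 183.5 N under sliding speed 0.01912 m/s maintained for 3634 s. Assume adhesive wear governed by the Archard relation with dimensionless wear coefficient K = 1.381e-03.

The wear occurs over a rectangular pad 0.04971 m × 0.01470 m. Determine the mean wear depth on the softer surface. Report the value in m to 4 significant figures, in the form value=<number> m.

Each operation carries exact precision; intermediate values are shown rounded — one final rounding: 4 significant figures.
Convert: Sliding distance L = v·t = 0.01912 m/s × 3634 s = 69.48 m.
Convert: Hardness H = 0.4734 GPa = 4.734e+08 Pa.
Convert: Contact area A = 0.04971 m × 0.01470 m = 7.307e-04 m².
As SI base values: W = 183.5 N, H = 4.734e+08 Pa, K = 1.381e-03.
Worn volume V = K·W·L/H = 1.381e-03 · 183.5 · 69.48 / 4.734e+08 = 3.719e-08 m³.
Depth of wear h = V/A = 3.719e-08 / 7.307e-04 = 5.090e-05 m.

value=5.090e-05 m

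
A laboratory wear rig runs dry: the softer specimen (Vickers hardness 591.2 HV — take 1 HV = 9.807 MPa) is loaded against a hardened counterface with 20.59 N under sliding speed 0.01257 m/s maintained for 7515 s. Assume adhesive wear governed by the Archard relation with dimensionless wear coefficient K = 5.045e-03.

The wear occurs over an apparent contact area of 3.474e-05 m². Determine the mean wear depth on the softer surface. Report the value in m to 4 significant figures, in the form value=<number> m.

Every step runs at exact precision, and intermediate values are displayed rounded; one final rounding, at four significant figures.
Convert: Path length L = v·t = 0.01257 m/s × 7515 s = 94.46 m.
Convert: Hardness H = 591.2 HV × 9.807 MPa/HV = 5798 MPa = 5.798e+09 Pa.
Restated in SI base units: W = 20.59 N, H = 5.798e+09 Pa, K = 5.045e-03.
Archard volume V = K·W·L/H = 5.045e-03 · 20.59 · 94.46 / 5.798e+09 = 1.692e-09 m³.
Depth h = V/A = 1.692e-09 / 3.474e-05 = 4.872e-05 m.

value=4.872e-05 m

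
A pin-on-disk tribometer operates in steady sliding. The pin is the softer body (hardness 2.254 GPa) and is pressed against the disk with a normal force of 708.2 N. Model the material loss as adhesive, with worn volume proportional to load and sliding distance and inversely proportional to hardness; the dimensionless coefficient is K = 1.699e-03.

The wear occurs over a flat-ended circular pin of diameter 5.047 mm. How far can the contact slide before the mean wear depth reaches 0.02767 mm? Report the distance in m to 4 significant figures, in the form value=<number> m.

value=1.037 m

The computation carries exact precision, and the intermediates are shown rounded; a single final rounding, at 4 significant digits.
Convert: Hardness H = 2.254 GPa = 2.254e+09 Pa.
Convert: Pin diameter d = 5.047 mm = 0.005047 m. Contact area A = π·d²/4 = π·(0.005047 m)²/4 = 2.001e-05 m².
Convert: Depth limit h_lim = 0.02767 mm = 2.767e-05 m.
As SI base values: W = 708.2 N, H = 2.254e+09 Pa, K = 1.699e-03.
Permissible volume V_lim = h_lim·A = 2.767e-05 · 2.001e-05 = 5.536e-10 m³.
Thus life L = V_lim·H/(K·W) = 5.536e-10 · 2.254e+09 / (1.699e-03 · 708.2) = 1.037 m.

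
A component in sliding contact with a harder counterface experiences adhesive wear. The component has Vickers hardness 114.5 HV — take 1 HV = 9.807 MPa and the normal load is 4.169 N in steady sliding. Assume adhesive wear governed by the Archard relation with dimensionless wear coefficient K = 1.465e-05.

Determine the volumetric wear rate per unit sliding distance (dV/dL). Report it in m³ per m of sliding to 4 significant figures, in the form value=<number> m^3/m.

value=5.439e-14 m^3/m

Intermediate values appear rounded — the computation holds full float precision, and rounded once at the end to 4 significant digits.
Convert: Hardness H = 114.5 HV × 9.807 MPa/HV = 1123 MPa = 1.123e+09 Pa.
SI base units throughout: W = 4.169 N, H = 1.123e+09 Pa, K = 1.465e-05.
Sliding wear rate dV/dL = K·W/H — distance-free: 1.465e-05 · 4.169 / 1.123e+09 = 5.439e-14 m³/m.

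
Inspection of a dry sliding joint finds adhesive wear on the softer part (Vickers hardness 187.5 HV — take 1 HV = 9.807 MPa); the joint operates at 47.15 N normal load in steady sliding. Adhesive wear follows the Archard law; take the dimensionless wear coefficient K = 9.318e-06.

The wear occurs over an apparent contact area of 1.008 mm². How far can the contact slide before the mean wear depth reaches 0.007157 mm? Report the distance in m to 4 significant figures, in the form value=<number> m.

value=30.19 m

The computation maintains full precision. Intermediate values are displayed rounded. Rounded just once: 4 significant figures.
Convert: Hardness H = 187.5 HV × 9.807 MPa/HV = 1839 MPa = 1.839e+09 Pa.
Convert: Contact area A = 1.008 mm² = 1.008e-06 m².
Convert: Depth limit h_lim = 0.007157 mm = 7.157e-06 m.
As SI base values: W = 47.15 N, H = 1.839e+09 Pa, K = 9.318e-06.
Wearable volume V_lim = h_lim·A = 7.157e-06 · 1.008e-06 = 7.214e-12 m³.
Sliding life L = V_lim·H/(K·W) = 7.214e-12 · 1.839e+09 / (9.318e-06 · 47.15) = 30.19 m.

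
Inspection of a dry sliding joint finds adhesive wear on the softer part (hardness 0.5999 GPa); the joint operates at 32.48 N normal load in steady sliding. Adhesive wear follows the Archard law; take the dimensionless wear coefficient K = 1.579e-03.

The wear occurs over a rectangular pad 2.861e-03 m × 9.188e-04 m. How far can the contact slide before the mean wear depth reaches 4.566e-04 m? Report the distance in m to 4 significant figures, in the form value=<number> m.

All working math runs at full float precision — the intermediates are displayed rounded, and one final rounding to four significant figures.
Convert: Hardness H = 0.5999 GPa = 5.999e+08 Pa.
Convert: Contact area A = 2.861e-03 m × 9.188e-04 m = 2.629e-06 m².
In SI base units, W = 32.48 N, H = 5.999e+08 Pa, K = 1.579e-03.
Limit volume V_lim = h_lim·A = 4.566e-04 · 2.629e-06 = 1.200e-09 m³.
Life L = V_lim·H/(K·W) = 1.200e-09 · 5.999e+08 / (1.579e-03 · 32.48) = 14.04 m.

value=14.04 m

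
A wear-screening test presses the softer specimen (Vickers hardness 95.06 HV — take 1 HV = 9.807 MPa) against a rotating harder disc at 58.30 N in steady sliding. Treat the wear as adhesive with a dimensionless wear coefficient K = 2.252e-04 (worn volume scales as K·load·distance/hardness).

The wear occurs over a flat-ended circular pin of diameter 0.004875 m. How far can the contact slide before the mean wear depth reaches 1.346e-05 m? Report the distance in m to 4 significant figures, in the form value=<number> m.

value=17.84 m

Intermediate values are displayed rounded, and each operation carries exact precision. Rounded once at the end: four significant figures.
Convert: Hardness H = 95.06 HV × 9.807 MPa/HV = 932.3 MPa = 9.323e+08 Pa.
Convert: Contact area A = π·d²/4 = π·(0.004875 m)²/4 = 1.867e-05 m².
Working in SI base units: W = 58.30 N, H = 9.323e+08 Pa, K = 2.252e-04.
Wearable volume V_lim = h_lim·A = 1.346e-05 · 1.867e-05 = 2.512e-10 m³.
Inverting, life L = V_lim·H/(K·W) = 2.512e-10 · 9.323e+08 / (2.252e-04 · 58.30) = 17.84 m.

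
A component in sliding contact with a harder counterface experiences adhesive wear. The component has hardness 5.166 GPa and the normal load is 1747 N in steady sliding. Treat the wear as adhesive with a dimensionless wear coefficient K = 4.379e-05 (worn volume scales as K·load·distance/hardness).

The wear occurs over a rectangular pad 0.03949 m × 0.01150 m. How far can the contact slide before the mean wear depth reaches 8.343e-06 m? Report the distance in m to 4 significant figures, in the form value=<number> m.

All working math carries full float precision. The intermediates are printed rounded. Rounded just once to four significant figures.
Convert: Hardness H = 5.166 GPa = 5.166e+09 Pa.
Convert: Contact area A = 0.03949 m × 0.01150 m = 4.541e-04 m².
Expressed in SI base units: W = 1747 N, H = 5.166e+09 Pa, K = 4.379e-05.
Allowed volume V_lim = h_lim·A = 8.343e-06 · 4.541e-04 = 3.789e-09 m³.
So the life L = V_lim·H/(K·W) = 3.789e-09 · 5.166e+09 / (4.379e-05 · 1747) = 255.9 m.

value=255.9 m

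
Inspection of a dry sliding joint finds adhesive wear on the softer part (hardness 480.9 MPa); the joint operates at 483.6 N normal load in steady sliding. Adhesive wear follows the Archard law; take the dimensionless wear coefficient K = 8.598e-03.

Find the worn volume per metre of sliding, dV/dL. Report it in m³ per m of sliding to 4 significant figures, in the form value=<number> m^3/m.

value=8.646e-09 m^3/m

Every step maintains full float precision, and the intermediates are shown rounded — one last rounding to four significant digits.
Convert: Hardness H = 480.9 MPa = 4.809e+08 Pa.
In SI base units: W = 483.6 N, H = 4.809e+08 Pa, K = 8.598e-03.
Sliding wear rate dV/dL = K·W/H (independent of L): 8.598e-03 · 483.6 / 4.809e+08 = 8.646e-09 m³/m.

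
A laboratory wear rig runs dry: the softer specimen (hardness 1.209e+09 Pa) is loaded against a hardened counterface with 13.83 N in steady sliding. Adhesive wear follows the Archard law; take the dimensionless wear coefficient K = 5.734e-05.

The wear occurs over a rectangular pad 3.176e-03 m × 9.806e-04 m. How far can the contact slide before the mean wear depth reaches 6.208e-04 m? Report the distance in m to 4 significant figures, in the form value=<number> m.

Displayed values are rounded. All arithmetic holds exact precision — a lone final rounding to 4 significant digits.
Convert: Contact area A = 3.176e-03 m × 9.806e-04 m = 3.114e-06 m².
Collected in SI base units: W = 13.83 N, H = 1.209e+09 Pa, K = 5.734e-05.
Permissible volume V_lim = h_lim·A = 6.208e-04 · 3.114e-06 = 1.933e-09 m³.
Life L = V_lim·H/(K·W) = 1.933e-09 · 1.209e+09 / (5.734e-05 · 13.83) = 2948 m.

value=2948 m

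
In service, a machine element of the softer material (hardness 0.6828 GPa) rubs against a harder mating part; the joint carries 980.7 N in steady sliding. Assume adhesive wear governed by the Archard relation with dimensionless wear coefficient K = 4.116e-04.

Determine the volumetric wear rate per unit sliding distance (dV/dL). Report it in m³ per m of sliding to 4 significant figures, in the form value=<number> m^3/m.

Each operation holds full float precision — printed values are rounded, and rounded once at the end to 4 significant figures.
Hardness H = 0.6828 GPa = 6.828e+08 Pa.
Expressed in SI base units: W = 980.7 N, H = 6.828e+08 Pa, K = 4.116e-04.
Rate of wear dV/dL = K·W/H, so: 4.116e-04 · 980.7 / 6.828e+08 = 5.912e-10 m³/m.

value=5.912e-10 m^3/m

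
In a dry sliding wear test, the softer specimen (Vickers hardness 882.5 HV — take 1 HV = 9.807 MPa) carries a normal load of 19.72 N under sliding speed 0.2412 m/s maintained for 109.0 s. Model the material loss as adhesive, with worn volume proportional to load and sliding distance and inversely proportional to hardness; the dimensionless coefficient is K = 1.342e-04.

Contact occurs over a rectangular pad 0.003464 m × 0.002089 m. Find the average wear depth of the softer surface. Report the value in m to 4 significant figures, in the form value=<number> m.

value=1.111e-06 m

Displayed values are rounded, and all working math runs at full float precision — one last rounding to four significant figures.
The distance L = v·t = 0.2412 m/s × 109.0 s = 26.29 m.
Hardness H = 882.5 HV × 9.807 MPa/HV = 8655 MPa = 8.655e+09 Pa.
Contact area A = 0.003464 m × 0.002089 m = 7.236e-06 m².
Expressed in SI base units: W = 19.72 N, H = 8.655e+09 Pa, K = 1.342e-04.
Apply Archard: V = K·W·L/H = 1.342e-04 · 19.72 · 26.29 / 8.655e+09 = 8.039e-12 m³.
Wear depth h = V/A = 8.039e-12 / 7.236e-06 = 1.111e-06 m.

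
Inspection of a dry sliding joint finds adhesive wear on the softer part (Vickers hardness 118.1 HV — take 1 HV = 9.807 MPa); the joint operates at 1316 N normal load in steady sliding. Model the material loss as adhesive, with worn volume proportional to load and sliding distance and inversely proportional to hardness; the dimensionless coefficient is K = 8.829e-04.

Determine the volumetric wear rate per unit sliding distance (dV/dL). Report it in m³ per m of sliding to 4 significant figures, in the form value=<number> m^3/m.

All working math maintains full float precision; displayed values are rounded — a single final rounding: 4 significant digits.
Hardness H = 118.1 HV × 9.807 MPa/HV = 1158 MPa = 1.158e+09 Pa.
In SI base units: W = 1316 N, H = 1.158e+09 Pa, K = 8.829e-04.
Volumetric rate dV/dL = K·W/H (independent of L): 8.829e-04 · 1316 / 1.158e+09 = 1.003e-09 m³/m.

value=1.003e-09 m^3/m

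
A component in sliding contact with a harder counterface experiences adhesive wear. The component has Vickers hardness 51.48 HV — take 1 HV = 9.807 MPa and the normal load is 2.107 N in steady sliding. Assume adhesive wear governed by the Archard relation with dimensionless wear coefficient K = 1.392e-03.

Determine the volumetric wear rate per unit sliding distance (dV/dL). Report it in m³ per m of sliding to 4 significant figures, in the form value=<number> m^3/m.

value=5.809e-12 m^3/m

The intermediates are displayed rounded, and the algebra holds exact precision; one last rounding, at four significant figures.
Convert: Hardness H = 51.48 HV × 9.807 MPa/HV = 504.9 MPa = 5.049e+08 Pa.
SI base units throughout: W = 2.107 N, H = 5.049e+08 Pa, K = 1.392e-03.
Volumetric rate dV/dL = K·W/H — distance-free: 1.392e-03 · 2.107 / 5.049e+08 = 5.809e-12 m³/m.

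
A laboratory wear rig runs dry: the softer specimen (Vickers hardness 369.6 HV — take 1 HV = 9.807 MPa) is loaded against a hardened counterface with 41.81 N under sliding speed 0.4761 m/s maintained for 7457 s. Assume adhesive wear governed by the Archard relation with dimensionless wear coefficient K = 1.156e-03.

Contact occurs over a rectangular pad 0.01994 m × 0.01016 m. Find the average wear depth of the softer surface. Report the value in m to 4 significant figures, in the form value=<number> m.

Displayed values are rounded — every step runs at full precision, and one final rounding to 4 significant figures.
Convert: Distance L = v·t = 0.4761 m/s × 7457 s = 3550 m.
Convert: Hardness H = 369.6 HV × 9.807 MPa/HV = 3625 MPa = 3.625e+09 Pa.
Convert: Contact area A = 0.01994 m × 0.01016 m = 2.026e-04 m².
SI base units throughout: W = 41.81 N, H = 3.625e+09 Pa, K = 1.156e-03.
Worn volume V = K·W·L/H = 1.156e-03 · 41.81 · 3550 / 3.625e+09 = 4.734e-08 m³.
Mean wear depth h = V/A = 4.734e-08 / 2.026e-04 = 2.337e-04 m.

value=2.337e-04 m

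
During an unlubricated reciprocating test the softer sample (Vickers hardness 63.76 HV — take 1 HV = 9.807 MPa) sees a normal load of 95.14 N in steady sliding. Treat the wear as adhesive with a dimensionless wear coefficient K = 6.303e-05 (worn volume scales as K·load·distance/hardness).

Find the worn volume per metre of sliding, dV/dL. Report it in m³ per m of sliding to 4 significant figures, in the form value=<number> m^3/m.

value=9.590e-12 m^3/m

Each operation runs at exact precision — shown intermediates are rounded. Rounded once at the end to 4 significant digits.
Convert: Hardness H = 63.76 HV × 9.807 MPa/HV = 625.3 MPa = 6.253e+08 Pa.
Restated in SI base units: W = 95.14 N, H = 6.253e+08 Pa, K = 6.303e-05.
Volumetric rate dV/dL = K·W/H, per unit distance: 6.303e-05 · 95.14 / 6.253e+08 = 9.590e-12 m³/m.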